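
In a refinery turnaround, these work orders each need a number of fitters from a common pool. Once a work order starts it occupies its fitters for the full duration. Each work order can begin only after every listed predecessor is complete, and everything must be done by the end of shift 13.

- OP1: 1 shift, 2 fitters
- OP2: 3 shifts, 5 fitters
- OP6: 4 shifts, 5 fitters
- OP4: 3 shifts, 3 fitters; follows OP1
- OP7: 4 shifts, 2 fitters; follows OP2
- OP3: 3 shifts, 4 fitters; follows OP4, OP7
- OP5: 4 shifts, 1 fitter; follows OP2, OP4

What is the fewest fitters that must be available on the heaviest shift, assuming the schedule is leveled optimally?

7

Early-start (OP1@1, OP2@1, OP6@1, OP4@2, OP7@4, OP3@8, OP5@5) gives peak 13: s1:12  s2:13  s3:13  s4:10  s5:3  s6:3  s7:3  s8:5  s9:4  s10:4  s11:0  s12:0  s13:0.
Shift OP6→7, OP4→4, OP3→11, OP5→8.
Schedule OP1@1, OP2@1, OP6@7, OP4@4, OP7@4, OP3@11, OP5@8: s1:7  s2:5  s3:5  s4:5  s5:5  s6:5  s7:7  s8:6  s9:6  s10:6  s11:5  s12:4  s13:4 — peak 7.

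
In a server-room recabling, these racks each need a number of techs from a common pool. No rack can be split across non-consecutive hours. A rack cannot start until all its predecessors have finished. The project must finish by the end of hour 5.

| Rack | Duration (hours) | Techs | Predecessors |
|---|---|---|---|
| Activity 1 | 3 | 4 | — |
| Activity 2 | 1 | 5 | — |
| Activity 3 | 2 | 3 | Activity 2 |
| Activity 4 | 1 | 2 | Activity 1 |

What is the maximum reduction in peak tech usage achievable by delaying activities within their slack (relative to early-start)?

2

Early-start peak: h1:9  h2:7  h3:7  h4:2  h5:0 ⇒ 9.
Leveled (Activity 1@2, Activity 2@1, Activity 3@2, Activity 4@5): h1:5  h2:7  h3:7  h4:4  h5:2 ⇒ 7.
Reduction 9 − 7 = 2.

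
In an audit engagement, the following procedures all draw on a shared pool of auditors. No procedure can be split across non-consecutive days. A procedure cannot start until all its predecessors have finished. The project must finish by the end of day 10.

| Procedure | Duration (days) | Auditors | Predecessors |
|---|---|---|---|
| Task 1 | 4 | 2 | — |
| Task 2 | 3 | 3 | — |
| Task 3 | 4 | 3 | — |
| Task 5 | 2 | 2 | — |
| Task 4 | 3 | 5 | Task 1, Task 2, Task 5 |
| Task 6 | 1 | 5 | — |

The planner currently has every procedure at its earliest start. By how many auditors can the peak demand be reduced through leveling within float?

Early-start peak: d1:15  d2:10  d3:8  d4:5  d5:5  d6:5  d7:5  d8:0  d9:0  d10:0 ⇒ 15.
Leveled (Task 1@1, Task 2@5, Task 3@2, Task 5@2, Task 4@8, Task 6@1): d1:7  d2:7  d3:7  d4:5  d5:6  d6:3  d7:3  d8:5  d9:5  d10:5 ⇒ 7.
Reduction 15 − 7 = 8.

8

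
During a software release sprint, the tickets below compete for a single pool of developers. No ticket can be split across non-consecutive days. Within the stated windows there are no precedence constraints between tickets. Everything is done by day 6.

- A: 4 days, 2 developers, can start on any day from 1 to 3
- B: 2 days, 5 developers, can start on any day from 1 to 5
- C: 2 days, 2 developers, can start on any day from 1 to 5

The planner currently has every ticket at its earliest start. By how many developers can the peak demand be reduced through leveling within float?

4

Early-start peak: d1:9  d2:9  d3:2  d4:2  d5:0  d6:0 ⇒ 9.
Leveled (A@1, B@5, C@1): d1:4  d2:4  d3:2  d4:2  d5:5  d6:5 ⇒ 5.
Reduction 9 − 5 = 4.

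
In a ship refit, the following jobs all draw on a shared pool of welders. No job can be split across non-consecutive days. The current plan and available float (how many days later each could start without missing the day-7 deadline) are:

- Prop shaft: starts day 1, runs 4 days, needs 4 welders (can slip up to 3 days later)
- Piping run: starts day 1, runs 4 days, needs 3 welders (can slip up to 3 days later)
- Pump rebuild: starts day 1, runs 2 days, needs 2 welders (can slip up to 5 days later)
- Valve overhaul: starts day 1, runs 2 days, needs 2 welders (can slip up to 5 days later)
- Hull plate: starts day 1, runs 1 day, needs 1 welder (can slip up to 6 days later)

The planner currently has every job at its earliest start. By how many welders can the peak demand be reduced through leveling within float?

5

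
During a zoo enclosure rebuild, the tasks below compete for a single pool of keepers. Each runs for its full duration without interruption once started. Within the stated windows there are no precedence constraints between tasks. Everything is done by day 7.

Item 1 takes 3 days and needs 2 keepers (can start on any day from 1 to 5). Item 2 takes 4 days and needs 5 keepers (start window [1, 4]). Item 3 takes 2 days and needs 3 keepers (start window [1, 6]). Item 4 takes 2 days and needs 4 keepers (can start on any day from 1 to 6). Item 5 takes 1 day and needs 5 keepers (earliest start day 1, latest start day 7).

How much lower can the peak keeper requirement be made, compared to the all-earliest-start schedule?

Early-start peak: d1:19  d2:14  d3:7  d4:5  d5:0  d6:0  d7:0 ⇒ 19.
Leveled (Item 1@1, Item 2@1, Item 3@5, Item 4@5, Item 5@7): d1:7  d2:7  d3:7  d4:5  d5:7  d6:7  d7:5 ⇒ 7.
Reduction 19 − 7 = 12.

12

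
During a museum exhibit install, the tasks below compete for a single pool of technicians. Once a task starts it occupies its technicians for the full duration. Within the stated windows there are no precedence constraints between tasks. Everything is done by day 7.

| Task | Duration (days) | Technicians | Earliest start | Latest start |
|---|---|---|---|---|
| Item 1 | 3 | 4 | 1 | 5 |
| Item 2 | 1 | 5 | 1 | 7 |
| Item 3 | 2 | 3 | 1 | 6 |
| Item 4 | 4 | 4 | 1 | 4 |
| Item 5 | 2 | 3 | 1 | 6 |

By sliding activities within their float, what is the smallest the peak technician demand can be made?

Early-start (Item 1@1, Item 2@1, Item 3@1, Item 4@1, Item 5@1) gives peak 19: d1:19  d2:14  d3:8  d4:4  d5:0  d6:0  d7:0.
Shift Item 2→5, Item 3→4, Item 5→6.
Schedule Item 1@1, Item 2@5, Item 3@4, Item 4@1, Item 5@6: d1:8  d2:8  d3:8  d4:7  d5:8  d6:3  d7:3 — peak 8.

8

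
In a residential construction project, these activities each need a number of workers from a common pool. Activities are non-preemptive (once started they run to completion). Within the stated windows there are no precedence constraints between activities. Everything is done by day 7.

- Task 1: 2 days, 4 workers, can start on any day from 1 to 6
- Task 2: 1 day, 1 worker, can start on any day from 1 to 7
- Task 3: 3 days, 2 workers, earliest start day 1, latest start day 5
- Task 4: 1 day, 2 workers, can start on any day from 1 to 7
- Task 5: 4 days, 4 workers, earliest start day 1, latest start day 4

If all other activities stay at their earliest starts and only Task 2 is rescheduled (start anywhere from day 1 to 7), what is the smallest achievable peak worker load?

12

Task 2@1: d1:13  d2:10  d3:6  d4:4  d5:0  d6:0  d7:0 → peak 13
Task 2@2: d1:12  d2:11  d3:6  d4:4  d5:0  d6:0  d7:0 → peak 12
Task 2@3: d1:12  d2:10  d3:7  d4:4  d5:0  d6:0  d7:0 → peak 12
Task 2@4: d1:12  d2:10  d3:6  d4:5  d5:0  d6:0  d7:0 → peak 12
Task 2@5: d1:12  d2:10  d3:6  d4:4  d5:1  d6:0  d7:0 → peak 12
Task 2@6: d1:12  d2:10  d3:6  d4:4  d5:0  d6:1  d7:0 → peak 12
Task 2@7: d1:12  d2:10  d3:6  d4:4  d5:0  d6:0  d7:1 → peak 12
Best is Task 2@2, peak 12.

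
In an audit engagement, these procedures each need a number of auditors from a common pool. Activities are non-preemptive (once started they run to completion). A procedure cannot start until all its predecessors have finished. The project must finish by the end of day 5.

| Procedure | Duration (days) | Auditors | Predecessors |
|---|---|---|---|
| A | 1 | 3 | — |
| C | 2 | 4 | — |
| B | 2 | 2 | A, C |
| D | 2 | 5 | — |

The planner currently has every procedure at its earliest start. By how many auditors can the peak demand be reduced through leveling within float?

5

Early-start peak: d1:12  d2:9  d3:2  d4:2  d5:0 ⇒ 12.
Leveled (A@1, C@1, B@3, D@3): d1:7  d2:4  d3:7  d4:7  d5:0 ⇒ 7.
Reduction 12 − 7 = 5.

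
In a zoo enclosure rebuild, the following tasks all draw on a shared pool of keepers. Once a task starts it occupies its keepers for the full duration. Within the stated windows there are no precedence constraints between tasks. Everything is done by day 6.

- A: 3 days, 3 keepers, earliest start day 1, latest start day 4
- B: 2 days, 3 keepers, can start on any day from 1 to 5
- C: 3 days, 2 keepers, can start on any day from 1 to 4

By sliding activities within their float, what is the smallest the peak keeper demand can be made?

Early-start (A@1, B@1, C@1) gives peak 8: d1:8  d2:8  d3:5  d4:0  d5:0  d6:0.
Shift B→4.
Schedule A@1, B@4, C@1: d1:5  d2:5  d3:5  d4:3  d5:3  d6:0 — peak 5.

5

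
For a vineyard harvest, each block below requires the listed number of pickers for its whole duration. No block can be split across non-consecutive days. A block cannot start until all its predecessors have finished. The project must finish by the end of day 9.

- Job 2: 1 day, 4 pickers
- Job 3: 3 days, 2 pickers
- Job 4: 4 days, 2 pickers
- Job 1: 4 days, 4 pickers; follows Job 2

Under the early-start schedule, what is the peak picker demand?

Early-start schedule: Job 2@1, Job 3@1, Job 4@1, Job 1@2.
Load per day: day 1: 8, day 2: 8, day 3: 8, day 4: 6, day 5: 4, day 6: 0, day 7: 0, day 8: 0, day 9: 0.
Peak is 8.

8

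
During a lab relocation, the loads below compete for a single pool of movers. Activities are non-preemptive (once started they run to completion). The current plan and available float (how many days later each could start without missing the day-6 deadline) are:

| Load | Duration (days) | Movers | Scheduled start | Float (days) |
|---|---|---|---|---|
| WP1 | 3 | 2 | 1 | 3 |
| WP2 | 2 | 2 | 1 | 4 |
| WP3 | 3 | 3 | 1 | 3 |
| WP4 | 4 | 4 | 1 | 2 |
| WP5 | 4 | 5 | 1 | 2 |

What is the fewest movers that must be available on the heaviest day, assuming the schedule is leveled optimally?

Early-start (WP1@1, WP2@1, WP3@1, WP4@1, WP5@1) gives peak 16: d1:16  d2:16  d3:14  d4:9  d5:0  d6:0.
Shift WP3→4, WP5→3.
Schedule WP1@1, WP2@1, WP3@4, WP4@1, WP5@3: d1:8  d2:8  d3:11  d4:12  d5:8  d6:8 — peak 12.

12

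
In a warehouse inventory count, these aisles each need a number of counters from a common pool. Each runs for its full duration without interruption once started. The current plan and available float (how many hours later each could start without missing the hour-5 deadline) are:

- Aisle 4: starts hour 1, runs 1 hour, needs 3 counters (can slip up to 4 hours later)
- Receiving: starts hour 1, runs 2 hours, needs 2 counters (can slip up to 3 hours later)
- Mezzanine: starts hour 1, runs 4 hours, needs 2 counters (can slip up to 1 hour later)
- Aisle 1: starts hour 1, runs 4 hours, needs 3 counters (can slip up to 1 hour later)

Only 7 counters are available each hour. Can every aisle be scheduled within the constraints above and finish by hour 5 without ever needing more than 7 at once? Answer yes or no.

Schedule Aisle 4@1, Receiving@1, Mezzanine@1, Aisle 1@2: h1:7  h2:7  h3:5  h4:5  h5:3 — peak 7 ≤ 7.

yes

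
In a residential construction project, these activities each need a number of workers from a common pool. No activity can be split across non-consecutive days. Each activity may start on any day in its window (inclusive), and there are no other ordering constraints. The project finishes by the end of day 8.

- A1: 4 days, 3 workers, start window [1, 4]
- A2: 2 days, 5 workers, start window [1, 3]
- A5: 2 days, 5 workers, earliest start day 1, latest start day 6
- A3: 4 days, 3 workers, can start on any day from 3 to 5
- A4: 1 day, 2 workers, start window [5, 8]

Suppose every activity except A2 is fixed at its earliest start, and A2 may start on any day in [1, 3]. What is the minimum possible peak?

11

A2@1: d1:13  d2:13  d3:6  d4:6  d5:5  d6:3  d7:0  d8:0 → peak 13
A2@2: d1:8  d2:13  d3:11  d4:6  d5:5  d6:3  d7:0  d8:0 → peak 13
A2@3: d1:8  d2:8  d3:11  d4:11  d5:5  d6:3  d7:0  d8:0 → peak 11
Best is A2@3, peak 11.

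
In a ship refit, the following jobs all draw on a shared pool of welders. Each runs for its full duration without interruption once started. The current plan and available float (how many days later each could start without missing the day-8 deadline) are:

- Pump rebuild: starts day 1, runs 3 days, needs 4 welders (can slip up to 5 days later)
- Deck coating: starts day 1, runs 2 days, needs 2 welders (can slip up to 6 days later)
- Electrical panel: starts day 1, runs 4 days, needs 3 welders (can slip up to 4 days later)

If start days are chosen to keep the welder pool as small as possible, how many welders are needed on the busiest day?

Early-start (Pump rebuild@1, Deck coating@1, Electrical panel@1) gives peak 9: d1:9  d2:9  d3:7  d4:3  d5:0  d6:0  d7:0  d8:0.
Shift Deck coating→4, Electrical panel→4.
Schedule Pump rebuild@1, Deck coating@4, Electrical panel@4: d1:4  d2:4  d3:4  d4:5  d5:5  d6:3  d7:3  d8:0 — peak 5.

5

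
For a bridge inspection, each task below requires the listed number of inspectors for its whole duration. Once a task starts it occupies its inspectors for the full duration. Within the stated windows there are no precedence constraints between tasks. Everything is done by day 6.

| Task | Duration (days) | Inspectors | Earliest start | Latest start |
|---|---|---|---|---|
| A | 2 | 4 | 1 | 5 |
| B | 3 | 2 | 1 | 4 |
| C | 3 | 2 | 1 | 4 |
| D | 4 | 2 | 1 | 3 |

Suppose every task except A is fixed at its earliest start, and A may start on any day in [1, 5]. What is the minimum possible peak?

6

A@1: d1:10  d2:10  d3:6  d4:2  d5:0  d6:0 → peak 10
A@2: d1:6  d2:10  d3:10  d4:2  d5:0  d6:0 → peak 10
A@3: d1:6  d2:6  d3:10  d4:6  d5:0  d6:0 → peak 10
A@4: d1:6  d2:6  d3:6  d4:6  d5:4  d6:0 → peak 6
A@5: d1:6  d2:6  d3:6  d4:2  d5:4  d6:4 → peak 6
Best is A@4, peak 6.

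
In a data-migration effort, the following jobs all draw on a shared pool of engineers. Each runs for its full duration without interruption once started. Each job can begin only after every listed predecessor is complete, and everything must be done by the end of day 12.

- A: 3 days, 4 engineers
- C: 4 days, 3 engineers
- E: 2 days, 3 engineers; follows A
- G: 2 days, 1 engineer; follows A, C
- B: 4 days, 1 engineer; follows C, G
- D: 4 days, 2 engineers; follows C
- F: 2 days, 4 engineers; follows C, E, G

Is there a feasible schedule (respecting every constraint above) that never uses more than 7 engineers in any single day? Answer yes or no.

yes

Schedule A@1, C@1, E@4, G@5, B@7, D@5, F@7: d1:7  d2:7  d3:7  d4:6  d5:6  d6:3  d7:7  d8:7  d9:1  d10:1  d11:0  d12:0 — peak 7 ≤ 7.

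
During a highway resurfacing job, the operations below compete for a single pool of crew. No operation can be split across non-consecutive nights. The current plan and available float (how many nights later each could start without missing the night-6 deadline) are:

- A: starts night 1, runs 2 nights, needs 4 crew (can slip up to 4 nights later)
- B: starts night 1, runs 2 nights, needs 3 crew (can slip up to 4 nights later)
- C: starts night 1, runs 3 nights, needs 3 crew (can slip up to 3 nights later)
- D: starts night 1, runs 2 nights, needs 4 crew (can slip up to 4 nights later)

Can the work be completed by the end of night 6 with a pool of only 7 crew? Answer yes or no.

yes

Schedule A@1, B@1, C@3, D@3: n1:7  n2:7  n3:7  n4:7  n5:3  n6:0 — peak 7 ≤ 7.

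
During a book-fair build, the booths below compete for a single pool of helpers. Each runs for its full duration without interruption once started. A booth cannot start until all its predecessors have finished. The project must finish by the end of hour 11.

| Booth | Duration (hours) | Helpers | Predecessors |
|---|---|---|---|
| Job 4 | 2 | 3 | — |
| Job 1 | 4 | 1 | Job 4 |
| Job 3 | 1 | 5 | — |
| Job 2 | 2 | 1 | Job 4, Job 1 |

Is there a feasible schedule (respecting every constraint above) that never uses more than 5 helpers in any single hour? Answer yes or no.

Schedule Job 4@1, Job 1@3, Job 3@7, Job 2@8: h1:3  h2:3  h3:1  h4:1  h5:1  h6:1  h7:5  h8:1  h9:1  h10:0  h11:0 — peak 5 ≤ 5.

yes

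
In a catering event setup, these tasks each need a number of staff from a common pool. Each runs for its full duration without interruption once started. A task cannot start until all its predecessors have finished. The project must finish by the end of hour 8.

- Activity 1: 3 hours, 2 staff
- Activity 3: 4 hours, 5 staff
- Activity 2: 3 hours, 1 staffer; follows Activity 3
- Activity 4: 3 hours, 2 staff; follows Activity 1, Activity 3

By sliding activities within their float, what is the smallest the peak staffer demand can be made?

Schedule Activity 1@1, Activity 3@1, Activity 2@5, Activity 4@5: h1:7  h2:7  h3:7  h4:5  h5:3  h6:3  h7:3  h8:0 — peak 7.
No arrangement of the 13 feasible schedules does better.

7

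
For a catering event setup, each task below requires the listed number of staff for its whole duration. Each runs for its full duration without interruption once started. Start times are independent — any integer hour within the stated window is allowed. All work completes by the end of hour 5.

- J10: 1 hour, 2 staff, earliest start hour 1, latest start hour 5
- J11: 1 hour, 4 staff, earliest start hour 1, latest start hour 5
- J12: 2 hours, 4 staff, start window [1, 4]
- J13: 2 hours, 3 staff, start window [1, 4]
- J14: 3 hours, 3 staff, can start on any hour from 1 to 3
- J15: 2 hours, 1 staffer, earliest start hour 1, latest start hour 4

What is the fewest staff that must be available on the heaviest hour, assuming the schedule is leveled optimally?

7

Early-start (J10@1, J11@1, J12@1, J13@1, J14@1, J15@1) gives peak 17: h1:17  h2:11  h3:3  h4:0  h5:0.
Shift J12→2, J13→4, J14→2, J15→4.
Schedule J10@1, J11@1, J12@2, J13@4, J14@2, J15@4: h1:6  h2:7  h3:7  h4:7  h5:4 — peak 7.
Total staffer-hours = 31 over 5 hours ⇒ peak ≥ ⌈31/5⌉ = 7, so 7 is optimal.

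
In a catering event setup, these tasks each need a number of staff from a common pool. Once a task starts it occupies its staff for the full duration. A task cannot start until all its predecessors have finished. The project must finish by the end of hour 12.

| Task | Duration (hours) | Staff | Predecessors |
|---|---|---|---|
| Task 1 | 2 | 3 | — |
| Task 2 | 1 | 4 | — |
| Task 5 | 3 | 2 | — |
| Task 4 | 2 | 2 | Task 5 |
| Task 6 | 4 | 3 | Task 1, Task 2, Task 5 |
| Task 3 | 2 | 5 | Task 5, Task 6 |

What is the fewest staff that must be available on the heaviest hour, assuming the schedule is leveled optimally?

5

Early-start (Task 1@1, Task 2@1, Task 5@1, Task 4@4, Task 6@4, Task 3@8) gives peak 9: h1:9  h2:5  h3:2  h4:5  h5:5  h6:3  h7:3  h8:5  h9:5  h10:0  h11:0  h12:0.
Shift Task 2→3, Task 5→4, Task 4→7, Task 6→7, Task 3→11.
Schedule Task 1@1, Task 2@3, Task 5@4, Task 4@7, Task 6@7, Task 3@11: h1:3  h2:3  h3:4  h4:2  h5:2  h6:2  h7:5  h8:5  h9:3  h10:3  h11:5  h12:5 — peak 5.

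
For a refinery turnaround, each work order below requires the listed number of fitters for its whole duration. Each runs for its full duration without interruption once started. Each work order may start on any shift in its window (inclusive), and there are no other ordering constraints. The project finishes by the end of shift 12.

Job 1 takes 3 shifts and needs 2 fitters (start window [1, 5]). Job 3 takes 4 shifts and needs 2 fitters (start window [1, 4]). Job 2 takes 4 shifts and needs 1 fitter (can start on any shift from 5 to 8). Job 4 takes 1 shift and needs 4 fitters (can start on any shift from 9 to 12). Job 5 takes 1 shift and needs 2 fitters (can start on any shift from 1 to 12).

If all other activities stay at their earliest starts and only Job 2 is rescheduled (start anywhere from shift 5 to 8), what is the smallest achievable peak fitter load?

6

Job 2@5: s1:6  s2:4  s3:4  s4:2  s5:1  s6:1  s7:1  s8:1  s9:4  s10:0  s11:0  s12:0 → peak 6
Job 2@6: s1:6  s2:4  s3:4  s4:2  s5:0  s6:1  s7:1  s8:1  s9:5  s10:0  s11:0  s12:0 → peak 6
Job 2@7: s1:6  s2:4  s3:4  s4:2  s5:0  s6:0  s7:1  s8:1  s9:5  s10:1  s11:0  s12:0 → peak 6
Job 2@8: s1:6  s2:4  s3:4  s4:2  s5:0  s6:0  s7:0  s8:1  s9:5  s10:1  s11:1  s12:0 → peak 6
Best is Job 2@5, peak 6.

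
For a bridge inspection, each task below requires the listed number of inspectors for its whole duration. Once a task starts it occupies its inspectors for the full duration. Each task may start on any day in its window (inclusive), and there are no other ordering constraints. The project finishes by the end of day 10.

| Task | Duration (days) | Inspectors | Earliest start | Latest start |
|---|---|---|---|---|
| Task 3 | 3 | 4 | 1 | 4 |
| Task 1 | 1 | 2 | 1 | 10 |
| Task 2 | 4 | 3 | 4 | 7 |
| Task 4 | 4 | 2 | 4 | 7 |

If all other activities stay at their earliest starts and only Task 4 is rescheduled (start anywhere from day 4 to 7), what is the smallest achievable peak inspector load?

6

Task 4@4: d1:6  d2:4  d3:4  d4:5  d5:5  d6:5  d7:5  d8:0  d9:0  d10:0 → peak 6
Task 4@5: d1:6  d2:4  d3:4  d4:3  d5:5  d6:5  d7:5  d8:2  d9:0  d10:0 → peak 6
Task 4@6: d1:6  d2:4  d3:4  d4:3  d5:3  d6:5  d7:5  d8:2  d9:2  d10:0 → peak 6
Task 4@7: d1:6  d2:4  d3:4  d4:3  d5:3  d6:3  d7:5  d8:2  d9:2  d10:2 → peak 6
Best is Task 4@4, peak 6.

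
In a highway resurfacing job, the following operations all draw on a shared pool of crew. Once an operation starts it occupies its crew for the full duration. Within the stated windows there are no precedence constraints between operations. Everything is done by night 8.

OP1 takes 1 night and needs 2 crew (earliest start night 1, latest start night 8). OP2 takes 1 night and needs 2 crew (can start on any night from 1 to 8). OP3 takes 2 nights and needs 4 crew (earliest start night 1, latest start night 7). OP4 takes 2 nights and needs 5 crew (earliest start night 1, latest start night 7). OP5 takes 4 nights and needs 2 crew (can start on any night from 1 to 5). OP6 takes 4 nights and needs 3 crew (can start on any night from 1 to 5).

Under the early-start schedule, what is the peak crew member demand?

18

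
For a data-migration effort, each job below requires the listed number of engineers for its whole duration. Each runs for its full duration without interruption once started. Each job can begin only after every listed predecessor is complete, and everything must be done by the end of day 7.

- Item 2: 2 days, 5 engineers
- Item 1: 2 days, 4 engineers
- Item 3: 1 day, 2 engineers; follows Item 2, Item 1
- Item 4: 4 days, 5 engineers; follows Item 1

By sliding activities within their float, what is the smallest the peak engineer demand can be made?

9

Schedule Item 2@1, Item 1@1, Item 3@3, Item 4@3: d1:9  d2:9  d3:7  d4:5  d5:5  d6:5  d7:0 — peak 9.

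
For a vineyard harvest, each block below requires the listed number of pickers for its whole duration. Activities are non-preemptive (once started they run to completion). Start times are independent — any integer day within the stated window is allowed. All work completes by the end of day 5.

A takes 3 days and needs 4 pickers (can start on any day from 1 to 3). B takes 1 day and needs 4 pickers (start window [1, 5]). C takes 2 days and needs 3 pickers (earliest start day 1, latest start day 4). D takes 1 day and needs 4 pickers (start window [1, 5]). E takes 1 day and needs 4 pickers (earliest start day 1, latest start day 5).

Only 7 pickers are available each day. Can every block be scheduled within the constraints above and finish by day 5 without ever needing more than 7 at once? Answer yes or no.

The minimum achievable peak is 8; 7 < 8, so no feasible schedule stays within the cap.

no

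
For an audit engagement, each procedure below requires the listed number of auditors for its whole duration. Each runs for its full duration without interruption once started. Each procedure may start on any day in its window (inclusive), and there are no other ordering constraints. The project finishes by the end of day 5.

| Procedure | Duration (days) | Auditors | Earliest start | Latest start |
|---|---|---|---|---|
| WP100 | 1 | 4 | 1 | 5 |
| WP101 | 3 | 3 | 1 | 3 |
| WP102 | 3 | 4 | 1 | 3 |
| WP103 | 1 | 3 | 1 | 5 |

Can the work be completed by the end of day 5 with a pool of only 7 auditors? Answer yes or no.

yes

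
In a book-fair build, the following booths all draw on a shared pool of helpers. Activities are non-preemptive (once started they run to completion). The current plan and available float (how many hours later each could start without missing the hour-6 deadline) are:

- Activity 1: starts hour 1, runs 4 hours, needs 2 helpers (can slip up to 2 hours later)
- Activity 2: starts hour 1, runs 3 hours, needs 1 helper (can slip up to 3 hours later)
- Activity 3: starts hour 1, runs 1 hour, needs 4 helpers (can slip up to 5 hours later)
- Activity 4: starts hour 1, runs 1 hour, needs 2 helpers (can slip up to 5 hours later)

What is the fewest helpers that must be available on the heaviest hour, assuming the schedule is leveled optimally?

Early-start (Activity 1@1, Activity 2@1, Activity 3@1, Activity 4@1) gives peak 9: h1:9  h2:3  h3:3  h4:2  h5:0  h6:0.
Shift Activity 3→5, Activity 4→4.
Schedule Activity 1@1, Activity 2@1, Activity 3@5, Activity 4@4: h1:3  h2:3  h3:3  h4:4  h5:4  h6:0 — peak 4.

4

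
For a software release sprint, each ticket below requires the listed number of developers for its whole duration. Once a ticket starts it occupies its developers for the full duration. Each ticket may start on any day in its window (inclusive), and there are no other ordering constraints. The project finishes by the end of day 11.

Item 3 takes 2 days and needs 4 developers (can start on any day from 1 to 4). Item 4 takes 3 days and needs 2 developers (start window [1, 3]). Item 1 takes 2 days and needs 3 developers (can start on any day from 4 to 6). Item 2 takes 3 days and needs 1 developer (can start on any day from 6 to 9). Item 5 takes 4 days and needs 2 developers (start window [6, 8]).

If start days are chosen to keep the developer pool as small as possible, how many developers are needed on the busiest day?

Early-start (Item 3@1, Item 4@1, Item 1@4, Item 2@6, Item 5@6) gives peak 6: d1:6  d2:6  d3:2  d4:3  d5:3  d6:3  d7:3  d8:3  d9:2  d10:0  d11:0.
Shift Item 4→3, Item 1→6, Item 5→8.
Schedule Item 3@1, Item 4@3, Item 1@6, Item 2@6, Item 5@8: d1:4  d2:4  d3:2  d4:2  d5:2  d6:4  d7:4  d8:3  d9:2  d10:2  d11:2 — peak 4.

4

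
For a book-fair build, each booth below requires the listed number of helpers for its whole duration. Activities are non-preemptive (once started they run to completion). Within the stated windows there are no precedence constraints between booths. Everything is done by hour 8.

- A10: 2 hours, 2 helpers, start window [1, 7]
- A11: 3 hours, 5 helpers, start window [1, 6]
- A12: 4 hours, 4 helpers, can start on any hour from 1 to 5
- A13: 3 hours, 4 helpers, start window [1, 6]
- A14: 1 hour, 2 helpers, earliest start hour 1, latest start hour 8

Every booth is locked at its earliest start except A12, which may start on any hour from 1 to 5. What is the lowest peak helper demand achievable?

A12@1: h1:17  h2:15  h3:13  h4:4  h5:0  h6:0  h7:0  h8:0 → peak 17
A12@2: h1:13  h2:15  h3:13  h4:4  h5:4  h6:0  h7:0  h8:0 → peak 15
A12@3: h1:13  h2:11  h3:13  h4:4  h5:4  h6:4  h7:0  h8:0 → peak 13
A12@4: h1:13  h2:11  h3:9  h4:4  h5:4  h6:4  h7:4  h8:0 → peak 13
A12@5: h1:13  h2:11  h3:9  h4:0  h5:4  h6:4  h7:4  h8:4 → peak 13
Best is A12@3, peak 13.

13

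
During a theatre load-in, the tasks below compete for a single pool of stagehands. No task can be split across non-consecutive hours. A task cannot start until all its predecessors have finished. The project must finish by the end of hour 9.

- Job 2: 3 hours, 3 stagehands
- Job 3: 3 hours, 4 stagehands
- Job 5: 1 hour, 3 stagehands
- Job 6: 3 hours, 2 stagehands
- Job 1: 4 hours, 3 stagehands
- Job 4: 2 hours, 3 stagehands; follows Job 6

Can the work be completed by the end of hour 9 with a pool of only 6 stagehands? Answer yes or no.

Schedule Job 2@1, Job 3@5, Job 5@4, Job 6@5, Job 1@1, Job 4@8: h1:6  h2:6  h3:6  h4:6  h5:6  h6:6  h7:6  h8:3  h9:3 — peak 6 ≤ 6.

yes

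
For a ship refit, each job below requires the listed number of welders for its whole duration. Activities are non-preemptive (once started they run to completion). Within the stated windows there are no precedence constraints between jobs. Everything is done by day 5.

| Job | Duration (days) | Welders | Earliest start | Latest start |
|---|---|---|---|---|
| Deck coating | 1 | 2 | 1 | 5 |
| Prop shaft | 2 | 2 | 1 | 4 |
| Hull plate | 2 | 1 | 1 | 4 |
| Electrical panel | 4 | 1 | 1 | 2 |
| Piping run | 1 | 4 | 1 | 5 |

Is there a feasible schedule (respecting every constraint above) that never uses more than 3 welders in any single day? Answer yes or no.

no

Total welder-days = 16; over 5 days the average is 16/5 > 3, so some day must exceed 3.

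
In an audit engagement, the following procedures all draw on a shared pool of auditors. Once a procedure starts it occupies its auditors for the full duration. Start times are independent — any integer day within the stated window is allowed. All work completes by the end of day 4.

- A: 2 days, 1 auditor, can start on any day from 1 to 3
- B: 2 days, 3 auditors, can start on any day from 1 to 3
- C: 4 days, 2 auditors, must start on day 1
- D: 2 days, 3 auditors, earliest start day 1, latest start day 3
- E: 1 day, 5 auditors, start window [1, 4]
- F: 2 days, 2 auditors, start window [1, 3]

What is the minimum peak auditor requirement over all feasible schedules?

Early-start (A@1, B@1, C@1, D@1, E@1, F@1) gives peak 16: d1:16  d2:11  d3:2  d4:2.
Shift E→3, F→3.
Schedule A@1, B@1, C@1, D@1, E@3, F@3: d1:9  d2:9  d3:9  d4:4 — peak 9.

9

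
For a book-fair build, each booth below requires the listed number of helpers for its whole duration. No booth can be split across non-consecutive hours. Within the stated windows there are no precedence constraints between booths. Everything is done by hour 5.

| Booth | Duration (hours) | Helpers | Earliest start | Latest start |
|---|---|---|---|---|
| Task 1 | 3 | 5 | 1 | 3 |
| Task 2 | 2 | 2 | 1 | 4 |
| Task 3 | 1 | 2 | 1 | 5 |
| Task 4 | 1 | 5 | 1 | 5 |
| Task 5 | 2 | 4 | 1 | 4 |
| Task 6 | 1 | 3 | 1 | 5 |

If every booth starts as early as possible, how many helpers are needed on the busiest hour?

21

Early-start schedule: Task 1@1, Task 2@1, Task 3@1, Task 4@1, Task 5@1, Task 6@1.
Load per hour: hour 1: 21, hour 2: 11, hour 3: 5, hour 4: 0, hour 5: 0.
Peak is 21.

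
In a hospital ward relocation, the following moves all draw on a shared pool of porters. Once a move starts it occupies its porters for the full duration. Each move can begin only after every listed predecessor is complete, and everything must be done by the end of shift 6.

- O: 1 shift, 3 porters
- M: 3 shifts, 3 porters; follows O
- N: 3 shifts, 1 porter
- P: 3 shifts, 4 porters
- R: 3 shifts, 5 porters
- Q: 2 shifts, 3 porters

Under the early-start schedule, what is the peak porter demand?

16

Early-start schedule: O@1, M@2, N@1, P@1, R@1, Q@1.
Load per shift: shift 1: 16, shift 2: 16, shift 3: 13, shift 4: 3, shift 5: 0, shift 6: 0.
Peak is 16.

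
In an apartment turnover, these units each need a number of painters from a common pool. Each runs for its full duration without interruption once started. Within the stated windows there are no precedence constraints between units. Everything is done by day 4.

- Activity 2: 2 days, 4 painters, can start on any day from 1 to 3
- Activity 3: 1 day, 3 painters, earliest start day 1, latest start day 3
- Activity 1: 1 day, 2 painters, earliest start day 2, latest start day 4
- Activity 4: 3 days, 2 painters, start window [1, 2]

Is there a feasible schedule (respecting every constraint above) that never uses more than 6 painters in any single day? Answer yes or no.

yes

Schedule Activity 2@1, Activity 3@3, Activity 1@4, Activity 4@1: d1:6  d2:6  d3:5  d4:2 — peak 6 ≤ 6.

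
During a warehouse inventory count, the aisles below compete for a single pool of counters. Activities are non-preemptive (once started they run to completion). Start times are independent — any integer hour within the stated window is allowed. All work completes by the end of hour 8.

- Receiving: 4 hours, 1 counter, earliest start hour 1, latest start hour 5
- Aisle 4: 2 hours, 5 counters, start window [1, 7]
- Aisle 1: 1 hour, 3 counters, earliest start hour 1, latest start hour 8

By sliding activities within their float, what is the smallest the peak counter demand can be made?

Early-start (Receiving@1, Aisle 4@1, Aisle 1@1) gives peak 9: h1:9  h2:6  h3:1  h4:1  h5:0  h6:0  h7:0  h8:0.
Shift Aisle 4→5.
Schedule Receiving@1, Aisle 4@5, Aisle 1@1: h1:4  h2:1  h3:1  h4:1  h5:5  h6:5  h7:0  h8:0 — peak 5.

5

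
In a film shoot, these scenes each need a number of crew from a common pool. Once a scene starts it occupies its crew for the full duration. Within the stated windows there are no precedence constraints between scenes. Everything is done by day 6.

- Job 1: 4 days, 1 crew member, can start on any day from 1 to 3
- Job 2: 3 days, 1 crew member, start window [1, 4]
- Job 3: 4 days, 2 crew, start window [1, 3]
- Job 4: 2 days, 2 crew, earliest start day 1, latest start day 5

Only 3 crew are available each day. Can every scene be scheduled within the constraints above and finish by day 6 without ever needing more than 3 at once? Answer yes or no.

no

Total crew member-days = 19; over 6 days the average is 19/6 > 3, so some day must exceed 3.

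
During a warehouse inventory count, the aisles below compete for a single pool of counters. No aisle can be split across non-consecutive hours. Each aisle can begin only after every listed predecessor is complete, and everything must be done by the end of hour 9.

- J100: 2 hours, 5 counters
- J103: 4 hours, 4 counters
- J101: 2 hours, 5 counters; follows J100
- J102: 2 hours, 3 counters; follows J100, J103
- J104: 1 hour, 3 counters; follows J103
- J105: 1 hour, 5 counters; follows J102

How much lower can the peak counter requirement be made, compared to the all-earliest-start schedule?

1

Early-start peak: h1:9  h2:9  h3:9  h4:9  h5:6  h6:3  h7:5  h8:0  h9:0 ⇒ 9.
Leveled (J100@1, J103@3, J101@7, J102@7, J104@9, J105@9): h1:5  h2:5  h3:4  h4:4  h5:4  h6:4  h7:8  h8:8  h9:8 ⇒ 8.
Reduction 9 − 8 = 1.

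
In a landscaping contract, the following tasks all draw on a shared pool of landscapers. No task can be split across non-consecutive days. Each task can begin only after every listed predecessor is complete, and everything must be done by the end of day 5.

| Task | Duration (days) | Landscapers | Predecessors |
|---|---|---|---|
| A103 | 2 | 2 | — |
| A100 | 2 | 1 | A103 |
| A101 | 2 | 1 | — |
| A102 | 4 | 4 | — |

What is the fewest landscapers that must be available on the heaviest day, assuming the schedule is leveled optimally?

Early-start (A103@1, A100@3, A101@1, A102@1) gives peak 7: d1:7  d2:7  d3:5  d4:5  d5:0.
Shift A101→3.
Schedule A103@1, A100@3, A101@3, A102@1: d1:6  d2:6  d3:6  d4:6  d5:0 — peak 6.
No arrangement of the 24 feasible schedules does better.

6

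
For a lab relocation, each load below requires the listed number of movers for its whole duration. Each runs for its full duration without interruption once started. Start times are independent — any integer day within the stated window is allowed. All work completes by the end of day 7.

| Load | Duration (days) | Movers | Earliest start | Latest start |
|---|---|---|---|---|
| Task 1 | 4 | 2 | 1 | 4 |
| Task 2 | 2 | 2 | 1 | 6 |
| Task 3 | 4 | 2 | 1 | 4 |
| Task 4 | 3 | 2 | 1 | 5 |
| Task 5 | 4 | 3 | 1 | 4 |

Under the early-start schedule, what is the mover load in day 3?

At early start, day 3 has: Task 1, Task 3, Task 4, Task 5.
Demand: 2 + 2 + 2 + 3 = 9.

9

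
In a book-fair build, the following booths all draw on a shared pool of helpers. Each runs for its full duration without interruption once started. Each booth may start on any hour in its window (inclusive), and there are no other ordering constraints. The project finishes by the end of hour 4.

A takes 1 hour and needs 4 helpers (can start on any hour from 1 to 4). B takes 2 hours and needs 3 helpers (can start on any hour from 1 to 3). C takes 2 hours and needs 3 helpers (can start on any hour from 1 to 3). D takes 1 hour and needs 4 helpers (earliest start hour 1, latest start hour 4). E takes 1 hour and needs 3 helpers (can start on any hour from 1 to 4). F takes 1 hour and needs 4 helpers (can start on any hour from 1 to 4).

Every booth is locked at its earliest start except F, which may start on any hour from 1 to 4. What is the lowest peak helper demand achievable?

F@1: h1:21  h2:6  h3:0  h4:0 → peak 21
F@2: h1:17  h2:10  h3:0  h4:0 → peak 17
F@3: h1:17  h2:6  h3:4  h4:0 → peak 17
F@4: h1:17  h2:6  h3:0  h4:4 → peak 17
Best is F@2, peak 17.

17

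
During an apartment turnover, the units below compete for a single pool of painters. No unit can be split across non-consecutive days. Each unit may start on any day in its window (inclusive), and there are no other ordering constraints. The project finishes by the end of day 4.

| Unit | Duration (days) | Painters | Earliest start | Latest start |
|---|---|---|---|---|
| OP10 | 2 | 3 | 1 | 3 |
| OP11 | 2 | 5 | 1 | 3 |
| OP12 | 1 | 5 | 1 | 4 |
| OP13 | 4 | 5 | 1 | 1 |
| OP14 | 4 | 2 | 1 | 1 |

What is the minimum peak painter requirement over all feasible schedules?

15

Early-start (OP10@1, OP11@1, OP12@1, OP13@1, OP14@1) gives peak 20: d1:20  d2:15  d3:7  d4:7.
Shift OP12→3.
Schedule OP10@1, OP11@1, OP12@3, OP13@1, OP14@1: d1:15  d2:15  d3:12  d4:7 — peak 15.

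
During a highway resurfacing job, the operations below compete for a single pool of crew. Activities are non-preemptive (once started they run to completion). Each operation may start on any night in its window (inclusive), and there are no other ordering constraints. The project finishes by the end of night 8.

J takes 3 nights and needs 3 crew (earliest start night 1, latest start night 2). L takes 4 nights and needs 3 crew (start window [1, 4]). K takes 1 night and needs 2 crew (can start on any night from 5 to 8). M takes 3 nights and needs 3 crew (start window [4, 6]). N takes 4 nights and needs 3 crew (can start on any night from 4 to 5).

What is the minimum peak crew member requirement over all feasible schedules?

6

Early-start (J@1, L@1, K@5, M@4, N@4) gives peak 9: n1:6  n2:6  n3:6  n4:9  n5:8  n6:6  n7:3  n8:0.
Shift M→6.
Schedule J@1, L@1, K@5, M@6, N@4: n1:6  n2:6  n3:6  n4:6  n5:5  n6:6  n7:6  n8:3 — peak 6.
Total crew member-nights = 44 over 8 nights ⇒ peak ≥ ⌈44/8⌉ = 6, so 6 is optimal.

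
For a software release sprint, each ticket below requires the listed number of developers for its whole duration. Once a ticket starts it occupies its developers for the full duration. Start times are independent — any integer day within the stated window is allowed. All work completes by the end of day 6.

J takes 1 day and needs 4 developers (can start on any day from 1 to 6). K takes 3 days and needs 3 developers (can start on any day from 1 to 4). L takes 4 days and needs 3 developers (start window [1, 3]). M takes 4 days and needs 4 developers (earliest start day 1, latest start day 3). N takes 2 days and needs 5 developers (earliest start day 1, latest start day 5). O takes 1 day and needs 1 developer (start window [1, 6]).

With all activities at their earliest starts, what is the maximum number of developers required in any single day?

Early-start schedule: J@1, K@1, L@1, M@1, N@1, O@1.
Load per day: day 1: 20, day 2: 15, day 3: 10, day 4: 7, day 5: 0, day 6: 0.
Peak is 20.

20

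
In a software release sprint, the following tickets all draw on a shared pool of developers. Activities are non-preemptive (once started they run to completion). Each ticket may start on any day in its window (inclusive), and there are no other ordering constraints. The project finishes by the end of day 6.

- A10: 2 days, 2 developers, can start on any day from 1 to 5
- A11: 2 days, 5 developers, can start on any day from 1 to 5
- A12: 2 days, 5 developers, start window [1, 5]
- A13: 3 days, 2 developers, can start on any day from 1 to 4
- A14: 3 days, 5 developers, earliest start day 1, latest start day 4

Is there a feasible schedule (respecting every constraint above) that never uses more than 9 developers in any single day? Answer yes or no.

no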